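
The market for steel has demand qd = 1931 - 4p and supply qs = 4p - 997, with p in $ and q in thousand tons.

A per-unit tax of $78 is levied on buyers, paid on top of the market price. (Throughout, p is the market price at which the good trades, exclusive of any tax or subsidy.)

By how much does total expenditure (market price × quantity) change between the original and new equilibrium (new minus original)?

-69225

Before the shock: 1931 - 4p = 4p - 997 ⇒ 2928 = 8p ⇒ p = 366, q = 467.
Since buyers pay the price plus the tax, the effective demand curve becomes qd = 1619 - 4p.
Setting them equal: 1619 - 4p = 4p - 997 → 2616 = 8p, so p = 327 and q = 311.
Expenditure moves from 366×467 = 170922 to 327×311 = 101697; change = -69225.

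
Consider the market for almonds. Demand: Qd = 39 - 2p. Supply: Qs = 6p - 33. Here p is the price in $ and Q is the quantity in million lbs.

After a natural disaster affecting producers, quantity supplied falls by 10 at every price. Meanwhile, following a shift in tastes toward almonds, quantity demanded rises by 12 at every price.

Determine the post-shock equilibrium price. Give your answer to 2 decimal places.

11.75

Initially, 39 - 2p = 6p - 33, so 72 = 8p and p = 9, Q = 21.
The shock moves the curves to Qd = 51 - 2p and Qs = 6p - 43.
New equilibrium: 51 - 2p = 6p - 43 ⇒ 94 = 8p ⇒ p = 11.75, Q = 27.5.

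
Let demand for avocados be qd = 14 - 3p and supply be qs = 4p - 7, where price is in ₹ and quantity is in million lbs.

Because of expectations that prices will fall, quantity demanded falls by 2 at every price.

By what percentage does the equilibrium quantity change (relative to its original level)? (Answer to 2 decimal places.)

Before the shock: 14 - 3p = 4p - 7 ⇒ 21 = 7p ⇒ p = 3, q = 5.
The new curves are qd = 12 - 3p (demand) and qs = 4p - 7 (supply).
Setting them equal: 12 - 3p = 4p - 7 → 19 = 7p, so p = 19/7 ≈ 2.7143 and q = 27/7 ≈ 3.8571.
%Δq = (3.8571 − 5) / 5 × 100 = -22.86%.

-22.86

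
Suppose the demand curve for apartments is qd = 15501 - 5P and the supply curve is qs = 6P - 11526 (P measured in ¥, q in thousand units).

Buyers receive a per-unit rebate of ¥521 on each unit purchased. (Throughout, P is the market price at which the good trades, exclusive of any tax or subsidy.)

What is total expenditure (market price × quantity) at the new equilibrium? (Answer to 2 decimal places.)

Before the shock: 15501 - 5P = 6P - 11526 ⇒ 27027 = 11P ⇒ P = 2457, q = 3216.
Since buyers' out-of-pocket price is the market price minus the rebate, the effective demand curve becomes qd = 18106 - 5P.
Clearing the new market: 18106 - 5P = 6P - 11526, so P = 29632/11 ≈ 2693.8182 and q = 51006/11 ≈ 4636.9091.
New expenditure = 2693.8182 × 4636.9091 = 12490990.02.

12490990.02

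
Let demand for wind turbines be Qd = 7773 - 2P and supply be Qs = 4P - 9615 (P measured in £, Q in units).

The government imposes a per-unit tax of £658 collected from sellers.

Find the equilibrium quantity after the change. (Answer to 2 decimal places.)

Solve the original market: 7773 - 2P = 4P - 9615, hence P = 2898 and Q = 1977.
Since sellers keep the price net of the tax, the effective supply curve becomes Qs = 4P - 12247.
New equilibrium: 7773 - 2P = 4P - 12247 ⇒ 20020 = 6P ⇒ P = 10010/3 ≈ 3336.6667, Q = 3299/3 ≈ 1099.6667.

1099.67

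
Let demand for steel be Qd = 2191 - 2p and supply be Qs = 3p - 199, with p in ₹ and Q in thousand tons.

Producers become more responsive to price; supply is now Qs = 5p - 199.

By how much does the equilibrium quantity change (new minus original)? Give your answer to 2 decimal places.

+273.14

Before the shock: 2191 - 2p = 3p - 199 ⇒ 2390 = 5p ⇒ p = 478, Q = 1235.
The shock moves the curves to Qd = 2191 - 2p and Qs = 5p - 199.
New equilibrium: 2191 - 2p = 5p - 199 ⇒ 2390 = 7p ⇒ p = 2390/7 ≈ 341.4286, Q = 10557/7 ≈ 1508.1429.
ΔQ = 1508.1429 − 1235 = +273.14.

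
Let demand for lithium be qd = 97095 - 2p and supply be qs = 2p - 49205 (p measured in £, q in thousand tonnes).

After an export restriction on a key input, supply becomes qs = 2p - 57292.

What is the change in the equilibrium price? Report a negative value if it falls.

+2021.75

Solve the original market: 97095 - 2p = 2p - 49205, hence p = 36575 and q = 23945.
After the shift, demand is qd = 97095 - 2p and supply is qs = 2p - 57292.
New equilibrium: 97095 - 2p = 2p - 57292 ⇒ 154387 = 4p ⇒ p = 38596.75, q = 19901.5.
Δp = 38596.75 − 36575 = +2021.75.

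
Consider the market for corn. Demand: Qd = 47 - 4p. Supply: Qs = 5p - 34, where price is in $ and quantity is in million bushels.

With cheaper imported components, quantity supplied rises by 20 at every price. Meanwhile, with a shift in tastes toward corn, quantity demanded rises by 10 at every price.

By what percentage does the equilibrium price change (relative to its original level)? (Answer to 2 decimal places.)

-12.35

Solve the original market: 47 - 4p = 5p - 34, hence p = 9 and Q = 11.
With the change applied: demand Qd = 57 - 4p, supply Qs = 5p - 14.
Clearing the new market: 57 - 4p = 5p - 14, so p = 71/9 ≈ 7.8889 and Q = 229/9 ≈ 25.4444.
%Δp = (7.8889 − 9) / 9 × 100 = -12.35%.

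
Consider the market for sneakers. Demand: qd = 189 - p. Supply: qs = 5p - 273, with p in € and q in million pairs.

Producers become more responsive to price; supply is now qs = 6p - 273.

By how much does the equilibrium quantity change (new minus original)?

Original equilibrium: 189 - p = 5p - 273 gives 462 = 6p, so p = 77 and q = 112.
The shock moves the curves to qd = 189 - p and qs = 6p - 273.
Equate the new curves: 189 - p = 6p - 273, giving 462 = 7p, p = 66, q = 123.
Δq = 123 − 112 = +11.

+11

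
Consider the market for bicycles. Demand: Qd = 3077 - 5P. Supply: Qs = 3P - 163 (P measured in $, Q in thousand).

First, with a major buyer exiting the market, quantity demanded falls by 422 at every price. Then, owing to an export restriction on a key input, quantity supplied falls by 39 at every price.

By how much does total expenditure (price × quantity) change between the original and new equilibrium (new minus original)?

-115584.453125

Before the shock: 3077 - 5P = 3P - 163 ⇒ 3240 = 8P ⇒ P = 405, Q = 1052.
After the shift, demand is Qd = 2655 - 5P and supply is Qs = 3P - 202.
New equilibrium: 2655 - 5P = 3P - 202 ⇒ 2857 = 8P ⇒ P = 357.125, Q = 869.375.
Expenditure moves from 405×1052 = 426060 to 357.125×869.375 = 310475.546875; change = -115584.453125.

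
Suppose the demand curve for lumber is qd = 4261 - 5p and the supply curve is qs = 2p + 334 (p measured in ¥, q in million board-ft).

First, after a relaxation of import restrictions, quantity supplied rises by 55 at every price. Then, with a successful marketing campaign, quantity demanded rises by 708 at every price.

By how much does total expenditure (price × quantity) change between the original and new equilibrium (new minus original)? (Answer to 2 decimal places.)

Initially, 4261 - 5p = 2p + 334, so 3927 = 7p and p = 561, q = 1456.
After the shift, demand is qd = 4969 - 5p and supply is qs = 2p + 389.
Clearing the new market: 4969 - 5p = 2p + 389, so p = 4580/7 ≈ 654.2857 and q = 11883/7 ≈ 1697.5714.
Expenditure moves from 561×1456 = 816816 to 654.2857×1697.5714 = 1110696.7347; change = +293880.73.

+293880.73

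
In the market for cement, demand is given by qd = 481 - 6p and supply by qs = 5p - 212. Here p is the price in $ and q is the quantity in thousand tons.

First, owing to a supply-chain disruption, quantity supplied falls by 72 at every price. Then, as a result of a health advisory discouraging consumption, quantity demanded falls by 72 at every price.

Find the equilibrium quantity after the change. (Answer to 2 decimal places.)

Original equilibrium: 481 - 6p = 5p - 212 gives 693 = 11p, so p = 63 and q = 103.
The shock moves the curves to qd = 409 - 6p and qs = 5p - 284.
Equate the new curves: 409 - 6p = 5p - 284, giving 693 = 11p, p = 63, q = 31.

31.00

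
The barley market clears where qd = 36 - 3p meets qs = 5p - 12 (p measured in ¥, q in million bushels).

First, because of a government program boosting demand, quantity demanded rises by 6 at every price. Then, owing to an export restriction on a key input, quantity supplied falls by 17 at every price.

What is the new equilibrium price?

8.875

Original equilibrium: 36 - 3p = 5p - 12 gives 48 = 8p, so p = 6 and q = 18.
With the change applied: demand qd = 42 - 3p, supply qs = 5p - 29.
Setting them equal: 42 - 3p = 5p - 29 → 71 = 8p, so p = 8.875 and q = 15.375.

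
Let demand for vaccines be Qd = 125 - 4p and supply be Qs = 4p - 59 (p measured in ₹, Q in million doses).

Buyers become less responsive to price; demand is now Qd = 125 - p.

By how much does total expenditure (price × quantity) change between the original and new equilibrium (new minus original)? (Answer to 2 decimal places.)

Original equilibrium: 125 - 4p = 4p - 59 gives 184 = 8p, so p = 23 and Q = 33.
The new curves are Qd = 125 - p (demand) and Qs = 4p - 59 (supply).
New equilibrium: 125 - p = 4p - 59 ⇒ 184 = 5p ⇒ p = 36.8, Q = 88.2.
Expenditure moves from 23×33 = 759 to 36.8×88.2 = 3245.76; change = +2486.76.

+2486.76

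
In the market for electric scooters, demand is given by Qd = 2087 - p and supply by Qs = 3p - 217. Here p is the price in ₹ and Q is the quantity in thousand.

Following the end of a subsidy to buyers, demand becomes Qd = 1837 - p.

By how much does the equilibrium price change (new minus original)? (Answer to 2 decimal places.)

-62.50

Original equilibrium: 2087 - p = 3p - 217 gives 2304 = 4p, so p = 576 and Q = 1511.
After the shift, demand is Qd = 1837 - p and supply is Qs = 3p - 217.
Equate the new curves: 1837 - p = 3p - 217, giving 2054 = 4p, p = 513.5, Q = 1323.5.
Δp = 513.5 − 576 = -62.50.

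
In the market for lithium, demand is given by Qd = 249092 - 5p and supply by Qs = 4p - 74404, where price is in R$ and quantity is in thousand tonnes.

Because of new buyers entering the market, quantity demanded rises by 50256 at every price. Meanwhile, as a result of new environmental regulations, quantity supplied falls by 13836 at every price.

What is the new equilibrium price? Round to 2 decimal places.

43065.33

Initially, 249092 - 5p = 4p - 74404, so 323496 = 9p and p = 35944, Q = 69372.
The new curves are Qd = 299348 - 5p (demand) and Qs = 4p - 88240 (supply).
Setting them equal: 299348 - 5p = 4p - 88240 → 387588 = 9p, so p = 129196/3 ≈ 43065.3333 and Q = 252064/3 ≈ 84021.3333.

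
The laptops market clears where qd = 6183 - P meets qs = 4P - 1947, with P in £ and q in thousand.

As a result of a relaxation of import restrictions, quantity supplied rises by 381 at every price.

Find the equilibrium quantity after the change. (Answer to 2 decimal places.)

Original equilibrium: 6183 - P = 4P - 1947 gives 8130 = 5P, so P = 1626 and q = 4557.
With the change applied: demand qd = 6183 - P, supply qs = 4P - 1566.
Equate the new curves: 6183 - P = 4P - 1566, giving 7749 = 5P, P = 1549.8, q = 4633.2.

4633.20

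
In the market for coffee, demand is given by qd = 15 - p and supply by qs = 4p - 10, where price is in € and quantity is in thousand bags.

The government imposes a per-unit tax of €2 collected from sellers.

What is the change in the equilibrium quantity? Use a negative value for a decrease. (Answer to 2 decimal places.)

-1.60

Initially, 15 - p = 4p - 10, so 25 = 5p and p = 5, q = 10.
Since sellers keep the price net of the tax, the effective supply curve becomes qs = 4p - 18.
New equilibrium: 15 - p = 4p - 18 ⇒ 33 = 5p ⇒ p = 6.6, q = 8.4.
Δq = 8.4 − 10 = -1.60.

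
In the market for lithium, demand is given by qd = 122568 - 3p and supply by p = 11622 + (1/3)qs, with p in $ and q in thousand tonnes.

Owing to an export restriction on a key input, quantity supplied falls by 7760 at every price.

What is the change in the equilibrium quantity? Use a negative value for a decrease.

Before the shock: 122568 - 3p = 3p - 34866 ⇒ 157434 = 6p ⇒ p = 26239, q = 43851.
The new curves are qd = 122568 - 3p (demand) and qs = 3p - 42626 (supply).
Equate the new curves: 122568 - 3p = 3p - 42626, giving 165194 = 6p, p = 82597/3 ≈ 27532.3333, q = 39971.
Δq = 39971 − 43851 = -3880.

-3880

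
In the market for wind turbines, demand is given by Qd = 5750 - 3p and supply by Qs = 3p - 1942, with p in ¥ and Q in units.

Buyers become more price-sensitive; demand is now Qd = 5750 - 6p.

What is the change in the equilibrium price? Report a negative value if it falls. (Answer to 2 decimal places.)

-427.33

Initially, 5750 - 3p = 3p - 1942, so 7692 = 6p and p = 1282, Q = 1904.
The shock moves the curves to Qd = 5750 - 6p and Qs = 3p - 1942.
Setting them equal: 5750 - 6p = 3p - 1942 → 7692 = 9p, so p = 2564/3 ≈ 854.6667 and Q = 622.
Δp = 854.6667 − 1282 = -427.33.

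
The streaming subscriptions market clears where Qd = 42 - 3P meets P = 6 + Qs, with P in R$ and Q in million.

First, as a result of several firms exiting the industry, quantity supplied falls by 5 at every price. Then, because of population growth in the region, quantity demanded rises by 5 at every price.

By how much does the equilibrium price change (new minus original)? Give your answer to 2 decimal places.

Original equilibrium: 42 - 3P = P - 6 gives 48 = 4P, so P = 12 and Q = 6.
After the shift, demand is Qd = 47 - 3P and supply is Qs = P - 11.
New equilibrium: 47 - 3P = P - 11 ⇒ 58 = 4P ⇒ P = 14.5, Q = 3.5.
ΔP = 14.5 − 12 = +2.50.

+2.50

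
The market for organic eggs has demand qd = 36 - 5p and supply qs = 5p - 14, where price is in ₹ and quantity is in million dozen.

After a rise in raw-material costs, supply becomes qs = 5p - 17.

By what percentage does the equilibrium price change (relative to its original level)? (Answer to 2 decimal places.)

+6.00

Original equilibrium: 36 - 5p = 5p - 14 gives 50 = 10p, so p = 5 and q = 11.
After the shift, demand is qd = 36 - 5p and supply is qs = 5p - 17.
Clearing the new market: 36 - 5p = 5p - 17, so p = 5.3 and q = 9.5.
%Δp = (5.3 − 5) / 5 × 100 = +6.00%.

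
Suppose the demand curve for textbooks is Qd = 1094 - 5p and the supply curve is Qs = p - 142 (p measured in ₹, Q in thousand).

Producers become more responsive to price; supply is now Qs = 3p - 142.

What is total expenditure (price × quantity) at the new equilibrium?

49671.75

Original equilibrium: 1094 - 5p = p - 142 gives 1236 = 6p, so p = 206 and Q = 64.
The shock moves the curves to Qd = 1094 - 5p and Qs = 3p - 142.
Setting them equal: 1094 - 5p = 3p - 142 → 1236 = 8p, so p = 154.5 and Q = 321.5.
New expenditure = 154.5 × 321.5 = 49671.75.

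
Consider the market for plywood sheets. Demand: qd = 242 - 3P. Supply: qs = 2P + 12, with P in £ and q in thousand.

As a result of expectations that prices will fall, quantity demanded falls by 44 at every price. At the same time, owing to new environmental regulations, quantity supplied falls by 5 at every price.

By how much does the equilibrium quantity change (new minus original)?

-20.6

Solve the original market: 242 - 3P = 2P + 12, hence P = 46 and q = 104.
After the shift, demand is qd = 198 - 3P and supply is qs = 2P + 7.
Setting them equal: 198 - 3P = 2P + 7 → 191 = 5P, so P = 38.2 and q = 83.4.
Δq = 83.4 − 104 = -20.6.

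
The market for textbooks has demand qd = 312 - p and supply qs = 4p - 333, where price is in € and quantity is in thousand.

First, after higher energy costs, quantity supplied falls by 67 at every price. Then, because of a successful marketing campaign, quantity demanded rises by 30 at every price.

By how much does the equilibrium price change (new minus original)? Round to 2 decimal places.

+19.40

Solve the original market: 312 - p = 4p - 333, hence p = 129 and q = 183.
The new curves are qd = 342 - p (demand) and qs = 4p - 400 (supply).
Clearing the new market: 342 - p = 4p - 400, so p = 148.4 and q = 193.6.
Δp = 148.4 − 129 = +19.40.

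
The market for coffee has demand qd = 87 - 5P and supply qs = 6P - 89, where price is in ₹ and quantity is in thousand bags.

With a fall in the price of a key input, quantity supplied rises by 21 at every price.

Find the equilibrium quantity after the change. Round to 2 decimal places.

16.55

Solve the original market: 87 - 5P = 6P - 89, hence P = 16 and q = 7.
With the change applied: demand qd = 87 - 5P, supply qs = 6P - 68.
Equate the new curves: 87 - 5P = 6P - 68, giving 155 = 11P, P = 155/11 ≈ 14.0909, q = 182/11 ≈ 16.5455.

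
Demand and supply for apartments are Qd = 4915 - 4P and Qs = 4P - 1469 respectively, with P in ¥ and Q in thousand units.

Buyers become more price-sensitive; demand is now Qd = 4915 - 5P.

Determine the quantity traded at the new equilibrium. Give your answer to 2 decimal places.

Before the shock: 4915 - 4P = 4P - 1469 ⇒ 6384 = 8P ⇒ P = 798, Q = 1723.
The new curves are Qd = 4915 - 5P (demand) and Qs = 4P - 1469 (supply).
Clearing the new market: 4915 - 5P = 4P - 1469, so P = 2128/3 ≈ 709.3333 and Q = 4105/3 ≈ 1368.3333.

1368.33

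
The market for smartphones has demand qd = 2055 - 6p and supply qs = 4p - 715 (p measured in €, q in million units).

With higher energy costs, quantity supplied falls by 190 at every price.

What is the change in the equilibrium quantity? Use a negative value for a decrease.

Solve the original market: 2055 - 6p = 4p - 715, hence p = 277 and q = 393.
With the change applied: demand qd = 2055 - 6p, supply qs = 4p - 905.
Setting them equal: 2055 - 6p = 4p - 905 → 2960 = 10p, so p = 296 and q = 279.
Δq = 279 − 393 = -114.

-114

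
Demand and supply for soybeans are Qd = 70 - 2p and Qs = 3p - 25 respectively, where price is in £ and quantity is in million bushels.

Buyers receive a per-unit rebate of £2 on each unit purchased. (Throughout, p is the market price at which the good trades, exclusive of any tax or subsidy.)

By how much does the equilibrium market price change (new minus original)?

Solve the original market: 70 - 2p = 3p - 25, hence p = 19 and Q = 32.
Since buyers' out-of-pocket price is the market price minus the rebate, the effective demand curve becomes Qd = 74 - 2p.
Clearing the new market: 74 - 2p = 3p - 25, so p = 19.8 and Q = 34.4.
Δp = 19.8 − 19 = +0.8.

+0.8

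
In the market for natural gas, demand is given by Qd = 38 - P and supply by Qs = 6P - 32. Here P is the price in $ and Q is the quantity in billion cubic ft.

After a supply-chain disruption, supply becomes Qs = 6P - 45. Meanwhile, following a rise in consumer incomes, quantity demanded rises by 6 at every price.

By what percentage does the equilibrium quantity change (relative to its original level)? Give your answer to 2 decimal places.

Initially, 38 - P = 6P - 32, so 70 = 7P and P = 10, Q = 28.
After the shift, demand is Qd = 44 - P and supply is Qs = 6P - 45.
Setting them equal: 44 - P = 6P - 45 → 89 = 7P, so P = 89/7 ≈ 12.7143 and Q = 219/7 ≈ 31.2857.
%ΔQ = (31.2857 − 28) / 28 × 100 = +11.73%.

+11.73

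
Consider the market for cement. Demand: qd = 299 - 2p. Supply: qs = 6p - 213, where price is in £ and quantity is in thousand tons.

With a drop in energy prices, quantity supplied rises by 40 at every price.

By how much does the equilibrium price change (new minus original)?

Original equilibrium: 299 - 2p = 6p - 213 gives 512 = 8p, so p = 64 and q = 171.
The new curves are qd = 299 - 2p (demand) and qs = 6p - 173 (supply).
Clearing the new market: 299 - 2p = 6p - 173, so p = 59 and q = 181.
Δp = 59 − 64 = -5.

-5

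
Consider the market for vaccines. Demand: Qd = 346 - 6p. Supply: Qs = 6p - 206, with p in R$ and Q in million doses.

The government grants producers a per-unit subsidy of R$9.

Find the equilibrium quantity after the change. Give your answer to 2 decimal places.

97.00

Initially, 346 - 6p = 6p - 206, so 552 = 12p and p = 46, Q = 70.
Since sellers receive the price plus the subsidy, the effective supply curve becomes Qs = 6p - 152.
New equilibrium: 346 - 6p = 6p - 152 ⇒ 498 = 12p ⇒ p = 41.5, Q = 97.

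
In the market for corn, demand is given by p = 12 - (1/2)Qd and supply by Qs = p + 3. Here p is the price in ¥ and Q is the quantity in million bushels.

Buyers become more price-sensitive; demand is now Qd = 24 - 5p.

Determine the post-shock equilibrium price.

Initially, 24 - 2p = p + 3, so 21 = 3p and p = 7, Q = 10.
After the shift, demand is Qd = 24 - 5p and supply is Qs = p + 3.
New equilibrium: 24 - 5p = p + 3 ⇒ 21 = 6p ⇒ p = 3.5, Q = 6.5.

3.5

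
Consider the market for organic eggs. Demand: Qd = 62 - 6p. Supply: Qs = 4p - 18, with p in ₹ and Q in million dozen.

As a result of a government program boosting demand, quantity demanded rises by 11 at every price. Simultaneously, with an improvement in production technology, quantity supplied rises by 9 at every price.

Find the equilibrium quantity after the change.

23.8

Before the shock: 62 - 6p = 4p - 18 ⇒ 80 = 10p ⇒ p = 8, Q = 14.
With the change applied: demand Qd = 73 - 6p, supply Qs = 4p - 9.
New equilibrium: 73 - 6p = 4p - 9 ⇒ 82 = 10p ⇒ p = 8.2, Q = 23.8.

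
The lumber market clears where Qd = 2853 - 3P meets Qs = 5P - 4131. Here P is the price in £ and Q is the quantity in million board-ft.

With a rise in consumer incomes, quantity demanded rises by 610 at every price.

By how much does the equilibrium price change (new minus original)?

+76.25

Before the shock: 2853 - 3P = 5P - 4131 ⇒ 6984 = 8P ⇒ P = 873, Q = 234.
After the shift, demand is Qd = 3463 - 3P and supply is Qs = 5P - 4131.
Setting them equal: 3463 - 3P = 5P - 4131 → 7594 = 8P, so P = 949.25 and Q = 615.25.
ΔP = 949.25 − 873 = +76.25.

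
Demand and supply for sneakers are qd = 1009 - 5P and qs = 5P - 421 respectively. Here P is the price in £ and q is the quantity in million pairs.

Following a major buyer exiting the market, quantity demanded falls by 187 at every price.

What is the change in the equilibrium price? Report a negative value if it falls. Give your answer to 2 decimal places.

Before the shock: 1009 - 5P = 5P - 421 ⇒ 1430 = 10P ⇒ P = 143, q = 294.
The new curves are qd = 822 - 5P (demand) and qs = 5P - 421 (supply).
Setting them equal: 822 - 5P = 5P - 421 → 1243 = 10P, so P = 124.3 and q = 200.5.
ΔP = 124.3 − 143 = -18.70.

-18.70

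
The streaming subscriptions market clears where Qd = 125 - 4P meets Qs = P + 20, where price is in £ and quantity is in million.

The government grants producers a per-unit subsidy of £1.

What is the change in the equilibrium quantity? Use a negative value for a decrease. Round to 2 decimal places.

Original equilibrium: 125 - 4P = P + 20 gives 105 = 5P, so P = 21 and Q = 41.
Since sellers receive the price plus the subsidy, the effective supply curve becomes Qs = P + 21.
Clearing the new market: 125 - 4P = P + 21, so P = 20.8 and Q = 41.8.
ΔQ = 41.8 − 41 = +0.80.

+0.80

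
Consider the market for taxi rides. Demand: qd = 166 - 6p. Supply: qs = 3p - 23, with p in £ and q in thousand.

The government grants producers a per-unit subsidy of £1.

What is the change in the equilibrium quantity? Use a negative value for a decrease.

Before the shock: 166 - 6p = 3p - 23 ⇒ 189 = 9p ⇒ p = 21, q = 40.
Since sellers receive the price plus the subsidy, the effective supply curve becomes qs = 3p - 20.
Equate the new curves: 166 - 6p = 3p - 20, giving 186 = 9p, p = 62/3 ≈ 20.6667, q = 42.
Δq = 42 − 40 = +2.

+2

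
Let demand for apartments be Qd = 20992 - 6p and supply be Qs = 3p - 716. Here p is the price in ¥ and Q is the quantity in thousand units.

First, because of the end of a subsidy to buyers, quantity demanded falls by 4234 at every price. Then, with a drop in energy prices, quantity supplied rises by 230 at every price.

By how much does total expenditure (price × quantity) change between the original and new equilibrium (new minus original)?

Solve the original market: 20992 - 6p = 3p - 716, hence p = 2412 and Q = 6520.
The new curves are Qd = 16758 - 6p (demand) and Qs = 3p - 486 (supply).
Clearing the new market: 16758 - 6p = 3p - 486, so p = 1916 and Q = 5262.
Expenditure moves from 2412×6520 = 15726240 to 1916×5262 = 10081992; change = -5644248.

-5644248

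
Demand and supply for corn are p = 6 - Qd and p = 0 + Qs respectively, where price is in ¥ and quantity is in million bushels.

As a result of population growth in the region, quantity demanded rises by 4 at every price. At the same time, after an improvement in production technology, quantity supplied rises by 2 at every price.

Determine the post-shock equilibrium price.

4

Solve the original market: 6 - p = p, hence p = 3 and Q = 3.
After the shift, demand is Qd = 10 - p and supply is Qs = p + 2.
Setting them equal: 10 - p = p + 2 → 8 = 2p, so p = 4 and Q = 6.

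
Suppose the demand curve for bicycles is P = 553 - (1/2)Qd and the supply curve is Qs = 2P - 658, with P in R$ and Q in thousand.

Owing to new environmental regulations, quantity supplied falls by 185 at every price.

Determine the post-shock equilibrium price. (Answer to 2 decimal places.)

487.25

Original equilibrium: 1106 - 2P = 2P - 658 gives 1764 = 4P, so P = 441 and Q = 224.
After the shift, demand is Qd = 1106 - 2P and supply is Qs = 2P - 843.
Setting them equal: 1106 - 2P = 2P - 843 → 1949 = 4P, so P = 487.25 and Q = 131.5.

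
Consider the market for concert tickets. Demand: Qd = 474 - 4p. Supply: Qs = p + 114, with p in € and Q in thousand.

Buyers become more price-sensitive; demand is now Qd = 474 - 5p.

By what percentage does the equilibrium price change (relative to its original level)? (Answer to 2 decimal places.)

-16.67

Solve the original market: 474 - 4p = p + 114, hence p = 72 and Q = 186.
With the change applied: demand Qd = 474 - 5p, supply Qs = p + 114.
Equate the new curves: 474 - 5p = p + 114, giving 360 = 6p, p = 60, Q = 174.
%Δp = (60 − 72) / 72 × 100 = -16.67%.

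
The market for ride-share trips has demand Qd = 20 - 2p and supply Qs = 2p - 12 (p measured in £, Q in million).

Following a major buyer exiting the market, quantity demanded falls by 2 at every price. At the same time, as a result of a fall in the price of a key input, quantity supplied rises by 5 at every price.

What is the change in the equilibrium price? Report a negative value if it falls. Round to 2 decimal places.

-1.75

Solve the original market: 20 - 2p = 2p - 12, hence p = 8 and Q = 4.
The shock moves the curves to Qd = 18 - 2p and Qs = 2p - 7.
Setting them equal: 18 - 2p = 2p - 7 → 25 = 4p, so p = 6.25 and Q = 5.5.
Δp = 6.25 − 8 = -1.75.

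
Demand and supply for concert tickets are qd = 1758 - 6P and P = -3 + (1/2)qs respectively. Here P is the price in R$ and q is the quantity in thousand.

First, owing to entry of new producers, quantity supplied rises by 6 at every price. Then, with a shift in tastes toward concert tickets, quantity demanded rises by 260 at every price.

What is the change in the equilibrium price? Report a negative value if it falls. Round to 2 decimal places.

+31.75

Initially, 1758 - 6P = 2P + 6, so 1752 = 8P and P = 219, q = 444.
With the change applied: demand qd = 2018 - 6P, supply qs = 2P + 12.
Setting them equal: 2018 - 6P = 2P + 12 → 2006 = 8P, so P = 250.75 and q = 513.5.
ΔP = 250.75 − 219 = +31.75.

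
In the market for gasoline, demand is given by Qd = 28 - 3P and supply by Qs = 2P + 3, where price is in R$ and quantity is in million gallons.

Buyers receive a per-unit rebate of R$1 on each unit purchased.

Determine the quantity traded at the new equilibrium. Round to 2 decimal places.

Original equilibrium: 28 - 3P = 2P + 3 gives 25 = 5P, so P = 5 and Q = 13.
Since buyers' out-of-pocket price is the market price minus the rebate, the effective demand curve becomes Qd = 31 - 3P.
Clearing the new market: 31 - 3P = 2P + 3, so P = 5.6 and Q = 14.2.

14.20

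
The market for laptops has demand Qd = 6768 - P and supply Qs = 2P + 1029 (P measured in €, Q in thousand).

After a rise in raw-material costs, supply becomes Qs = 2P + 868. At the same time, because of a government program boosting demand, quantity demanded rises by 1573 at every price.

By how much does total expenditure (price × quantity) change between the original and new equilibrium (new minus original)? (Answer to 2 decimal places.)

Solve the original market: 6768 - P = 2P + 1029, hence P = 1913 and Q = 4855.
The shock moves the curves to Qd = 8341 - P and Qs = 2P + 868.
Equate the new curves: 8341 - P = 2P + 868, giving 7473 = 3P, P = 2491, Q = 5850.
Expenditure moves from 1913×4855 = 9287615 to 2491×5850 = 14572350; change = +5284735.00.

+5284735.00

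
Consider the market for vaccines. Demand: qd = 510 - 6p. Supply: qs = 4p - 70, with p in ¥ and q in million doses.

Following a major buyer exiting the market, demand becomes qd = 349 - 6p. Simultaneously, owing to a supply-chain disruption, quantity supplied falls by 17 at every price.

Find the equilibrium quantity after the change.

Initially, 510 - 6p = 4p - 70, so 580 = 10p and p = 58, q = 162.
With the change applied: demand qd = 349 - 6p, supply qs = 4p - 87.
New equilibrium: 349 - 6p = 4p - 87 ⇒ 436 = 10p ⇒ p = 43.6, q = 87.4.

87.4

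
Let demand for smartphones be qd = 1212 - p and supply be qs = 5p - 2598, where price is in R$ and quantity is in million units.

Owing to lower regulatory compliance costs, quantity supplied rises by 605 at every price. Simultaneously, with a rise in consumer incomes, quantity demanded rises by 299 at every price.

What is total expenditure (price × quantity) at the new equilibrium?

541368

Original equilibrium: 1212 - p = 5p - 2598 gives 3810 = 6p, so p = 635 and q = 577.
With the change applied: demand qd = 1511 - p, supply qs = 5p - 1993.
New equilibrium: 1511 - p = 5p - 1993 ⇒ 3504 = 6p ⇒ p = 584, q = 927.
New expenditure = 584 × 927 = 541368.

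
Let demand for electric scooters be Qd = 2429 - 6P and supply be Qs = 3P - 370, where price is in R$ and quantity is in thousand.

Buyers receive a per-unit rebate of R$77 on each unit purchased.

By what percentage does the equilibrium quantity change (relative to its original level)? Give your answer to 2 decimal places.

Initially, 2429 - 6P = 3P - 370, so 2799 = 9P and P = 311, Q = 563.
Since buyers' out-of-pocket price is the market price minus the rebate, the effective demand curve becomes Qd = 2891 - 6P.
Clearing the new market: 2891 - 6P = 3P - 370, so P = 1087/3 ≈ 362.3333 and Q = 717.
%ΔQ = (717 − 563) / 563 × 100 = +27.35%.

+27.35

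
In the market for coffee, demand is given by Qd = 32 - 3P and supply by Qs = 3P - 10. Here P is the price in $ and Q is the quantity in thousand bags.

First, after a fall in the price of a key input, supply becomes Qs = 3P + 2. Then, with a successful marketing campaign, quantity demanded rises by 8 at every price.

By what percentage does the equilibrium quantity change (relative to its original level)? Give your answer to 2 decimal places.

Initially, 32 - 3P = 3P - 10, so 42 = 6P and P = 7, Q = 11.
After the shift, demand is Qd = 40 - 3P and supply is Qs = 3P + 2.
Equate the new curves: 40 - 3P = 3P + 2, giving 38 = 6P, P = 19/3 ≈ 6.3333, Q = 21.
%ΔQ = (21 − 11) / 11 × 100 = +90.91%.

+90.91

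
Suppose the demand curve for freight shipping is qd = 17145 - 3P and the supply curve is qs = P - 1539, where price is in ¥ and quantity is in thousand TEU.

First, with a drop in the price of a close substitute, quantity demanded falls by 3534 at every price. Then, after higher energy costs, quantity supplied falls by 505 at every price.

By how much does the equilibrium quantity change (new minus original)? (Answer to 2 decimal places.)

Initially, 17145 - 3P = P - 1539, so 18684 = 4P and P = 4671, q = 3132.
After the shift, demand is qd = 13611 - 3P and supply is qs = P - 2044.
Equate the new curves: 13611 - 3P = P - 2044, giving 15655 = 4P, P = 3913.75, q = 1869.75.
Δq = 1869.75 − 3132 = -1262.25.

-1262.25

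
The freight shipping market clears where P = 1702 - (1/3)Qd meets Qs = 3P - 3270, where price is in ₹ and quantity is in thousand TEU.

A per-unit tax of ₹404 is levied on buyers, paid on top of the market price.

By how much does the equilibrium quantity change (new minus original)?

-606

Original equilibrium: 5106 - 3P = 3P - 3270 gives 8376 = 6P, so P = 1396 and Q = 918.
Since buyers pay the price plus the tax, the effective demand curve becomes Qd = 3894 - 3P.
Setting them equal: 3894 - 3P = 3P - 3270 → 7164 = 6P, so P = 1194 and Q = 312.
ΔQ = 312 − 918 = -606.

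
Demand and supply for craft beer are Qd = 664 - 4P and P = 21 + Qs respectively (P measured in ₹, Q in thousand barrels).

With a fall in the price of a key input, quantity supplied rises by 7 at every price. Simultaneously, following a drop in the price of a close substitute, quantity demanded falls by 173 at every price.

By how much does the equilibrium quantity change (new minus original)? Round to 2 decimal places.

Before the shock: 664 - 4P = P - 21 ⇒ 685 = 5P ⇒ P = 137, Q = 116.
The new curves are Qd = 491 - 4P (demand) and Qs = P - 14 (supply).
Clearing the new market: 491 - 4P = P - 14, so P = 101 and Q = 87.
ΔQ = 87 − 116 = -29.00.

-29.00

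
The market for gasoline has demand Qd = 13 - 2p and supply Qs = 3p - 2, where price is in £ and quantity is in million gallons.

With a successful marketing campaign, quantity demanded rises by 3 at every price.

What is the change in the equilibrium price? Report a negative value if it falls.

+0.6

Before the shock: 13 - 2p = 3p - 2 ⇒ 15 = 5p ⇒ p = 3, Q = 7.
After the shift, demand is Qd = 16 - 2p and supply is Qs = 3p - 2.
New equilibrium: 16 - 2p = 3p - 2 ⇒ 18 = 5p ⇒ p = 3.6, Q = 8.8.
Δp = 3.6 − 3 = +0.6.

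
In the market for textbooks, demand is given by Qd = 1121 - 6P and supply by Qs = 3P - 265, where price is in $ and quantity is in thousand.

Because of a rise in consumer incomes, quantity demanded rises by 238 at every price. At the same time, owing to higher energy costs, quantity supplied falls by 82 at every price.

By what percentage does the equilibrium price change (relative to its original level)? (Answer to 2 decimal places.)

Original equilibrium: 1121 - 6P = 3P - 265 gives 1386 = 9P, so P = 154 and Q = 197.
The shock moves the curves to Qd = 1359 - 6P and Qs = 3P - 347.
Equate the new curves: 1359 - 6P = 3P - 347, giving 1706 = 9P, P = 1706/9 ≈ 189.5556, Q = 665/3 ≈ 221.6667.
%ΔP = (189.5556 − 154) / 154 × 100 = +23.09%.

+23.09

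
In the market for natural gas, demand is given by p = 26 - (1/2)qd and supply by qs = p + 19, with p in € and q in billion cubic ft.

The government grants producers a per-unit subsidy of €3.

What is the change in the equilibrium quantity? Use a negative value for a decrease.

Before the shock: 52 - 2p = p + 19 ⇒ 33 = 3p ⇒ p = 11, q = 30.
Since sellers receive the price plus the subsidy, the effective supply curve becomes qs = p + 22.
Equate the new curves: 52 - 2p = p + 22, giving 30 = 3p, p = 10, q = 32.
Δq = 32 − 30 = +2.

+2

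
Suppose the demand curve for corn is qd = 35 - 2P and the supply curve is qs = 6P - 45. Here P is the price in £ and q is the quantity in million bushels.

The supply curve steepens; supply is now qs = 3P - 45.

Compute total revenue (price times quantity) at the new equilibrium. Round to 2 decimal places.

48.00

Solve the original market: 35 - 2P = 6P - 45, hence P = 10 and q = 15.
With the change applied: demand qd = 35 - 2P, supply qs = 3P - 45.
Equate the new curves: 35 - 2P = 3P - 45, giving 80 = 5P, P = 16, q = 3.
New expenditure = 16 × 3 = 48.00.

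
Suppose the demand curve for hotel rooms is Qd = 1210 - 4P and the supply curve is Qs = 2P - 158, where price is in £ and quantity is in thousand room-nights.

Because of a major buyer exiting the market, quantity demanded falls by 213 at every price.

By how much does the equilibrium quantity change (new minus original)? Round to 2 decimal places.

-71.00

Original equilibrium: 1210 - 4P = 2P - 158 gives 1368 = 6P, so P = 228 and Q = 298.
The new curves are Qd = 997 - 4P (demand) and Qs = 2P - 158 (supply).
Clearing the new market: 997 - 4P = 2P - 158, so P = 192.5 and Q = 227.
ΔQ = 227 − 298 = -71.00.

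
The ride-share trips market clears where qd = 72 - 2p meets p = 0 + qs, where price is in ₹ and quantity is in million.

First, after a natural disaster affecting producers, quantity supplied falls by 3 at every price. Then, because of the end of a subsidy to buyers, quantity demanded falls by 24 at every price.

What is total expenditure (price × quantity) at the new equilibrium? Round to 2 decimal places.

Before the shock: 72 - 2p = p ⇒ 72 = 3p ⇒ p = 24, q = 24.
With the change applied: demand qd = 48 - 2p, supply qs = p - 3.
Equate the new curves: 48 - 2p = p - 3, giving 51 = 3p, p = 17, q = 14.
New expenditure = 17 × 14 = 238.00.

238.00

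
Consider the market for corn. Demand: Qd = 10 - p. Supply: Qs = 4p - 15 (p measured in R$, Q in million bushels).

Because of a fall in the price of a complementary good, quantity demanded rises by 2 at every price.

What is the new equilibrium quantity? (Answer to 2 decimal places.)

Solve the original market: 10 - p = 4p - 15, hence p = 5 and Q = 5.
The new curves are Qd = 12 - p (demand) and Qs = 4p - 15 (supply).
New equilibrium: 12 - p = 4p - 15 ⇒ 27 = 5p ⇒ p = 5.4, Q = 6.6.

6.60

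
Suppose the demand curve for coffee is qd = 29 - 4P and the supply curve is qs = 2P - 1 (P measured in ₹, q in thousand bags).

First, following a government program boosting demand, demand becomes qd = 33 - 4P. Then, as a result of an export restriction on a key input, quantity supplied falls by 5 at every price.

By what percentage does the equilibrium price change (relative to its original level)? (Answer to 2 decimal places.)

+30.00

Initially, 29 - 4P = 2P - 1, so 30 = 6P and P = 5, q = 9.
The new curves are qd = 33 - 4P (demand) and qs = 2P - 6 (supply).
New equilibrium: 33 - 4P = 2P - 6 ⇒ 39 = 6P ⇒ P = 6.5, q = 7.
%ΔP = (6.5 − 5) / 5 × 100 = +30.00%.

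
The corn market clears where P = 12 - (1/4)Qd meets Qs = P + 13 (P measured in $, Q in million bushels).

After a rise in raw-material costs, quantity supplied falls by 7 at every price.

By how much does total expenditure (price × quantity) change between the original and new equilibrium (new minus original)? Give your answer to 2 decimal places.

Initially, 48 - 4P = P + 13, so 35 = 5P and P = 7, Q = 20.
After the shift, demand is Qd = 48 - 4P and supply is Qs = P + 6.
Clearing the new market: 48 - 4P = P + 6, so P = 8.4 and Q = 14.4.
Expenditure moves from 7×20 = 140 to 8.4×14.4 = 120.96; change = -19.04.

-19.04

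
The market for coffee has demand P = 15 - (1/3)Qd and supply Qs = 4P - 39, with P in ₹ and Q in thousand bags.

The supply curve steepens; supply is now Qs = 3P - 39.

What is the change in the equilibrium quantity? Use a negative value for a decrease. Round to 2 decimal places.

-6.00

Solve the original market: 45 - 3P = 4P - 39, hence P = 12 and Q = 9.
The new curves are Qd = 45 - 3P (demand) and Qs = 3P - 39 (supply).
New equilibrium: 45 - 3P = 3P - 39 ⇒ 84 = 6P ⇒ P = 14, Q = 3.
ΔQ = 3 − 9 = -6.00.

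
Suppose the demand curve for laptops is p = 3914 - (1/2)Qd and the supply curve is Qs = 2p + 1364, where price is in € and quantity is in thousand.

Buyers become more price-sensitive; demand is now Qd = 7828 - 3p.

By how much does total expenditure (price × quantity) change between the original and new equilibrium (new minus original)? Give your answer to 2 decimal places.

Solve the original market: 7828 - 2p = 2p + 1364, hence p = 1616 and Q = 4596.
After the shift, demand is Qd = 7828 - 3p and supply is Qs = 2p + 1364.
Equate the new curves: 7828 - 3p = 2p + 1364, giving 6464 = 5p, p = 1292.8, Q = 3949.6.
Expenditure moves from 1616×4596 = 7427136 to 1292.8×3949.6 = 5106042.88; change = -2321093.12.

-2321093.12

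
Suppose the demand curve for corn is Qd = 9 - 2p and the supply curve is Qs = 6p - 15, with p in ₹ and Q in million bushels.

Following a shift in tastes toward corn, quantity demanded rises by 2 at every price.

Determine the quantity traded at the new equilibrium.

Before the shock: 9 - 2p = 6p - 15 ⇒ 24 = 8p ⇒ p = 3, Q = 3.
The shock moves the curves to Qd = 11 - 2p and Qs = 6p - 15.
New equilibrium: 11 - 2p = 6p - 15 ⇒ 26 = 8p ⇒ p = 3.25, Q = 4.5.

4.5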